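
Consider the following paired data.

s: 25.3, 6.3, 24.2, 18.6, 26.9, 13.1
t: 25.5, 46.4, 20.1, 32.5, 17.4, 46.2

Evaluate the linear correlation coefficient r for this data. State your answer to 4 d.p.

-0.9480

n = 6, Σs = 114.4, Σt = 188.1, Σs² = 2506.6, Σt² = 6700.67, Σst = 3101.67
nΣst − ΣsΣt = 18610.02 − 21518.64 = -2908.62
nΣs² − (Σs)² = 15039.6 − 13087.36 = 1952.24; nΣt² − (Σt)² = 40204.02 − 35381.61 = 4822.41
r = -2908.62 / √(1952.24 × 4822.41) = -2908.62 / 3068.3060 ≈ -0.9480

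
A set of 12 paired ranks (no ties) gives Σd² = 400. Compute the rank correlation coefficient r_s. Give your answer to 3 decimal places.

-0.399

ρ = 1 − 6Σd² / [n(n²−1)] = 1 − 6×400 / (12×143)
  = 1 − 2400/1716 = 1 − 1.3986 ≈ -0.399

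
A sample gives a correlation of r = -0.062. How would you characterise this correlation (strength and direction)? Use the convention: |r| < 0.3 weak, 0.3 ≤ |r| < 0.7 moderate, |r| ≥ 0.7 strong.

weak negative

r = -0.062 < 0 so the relationship is negative.
|r| = 0.062, which falls in the weak range.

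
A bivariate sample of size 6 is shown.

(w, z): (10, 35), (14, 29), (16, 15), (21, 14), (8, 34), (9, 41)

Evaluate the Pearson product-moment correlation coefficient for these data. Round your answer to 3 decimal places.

-0.912

n = 6, Σw = 78, Σz = 168, Σw² = 1138, Σz² = 5324, Σwz = 1931
nΣwz − ΣwΣz = 11586 − 13104 = -1518
nΣw² − (Σw)² = 6828 − 6084 = 744; nΣz² − (Σz)² = 31944 − 28224 = 3720
r = -1518 / √(744 × 3720) = -1518 / 1663.6346 ≈ -0.912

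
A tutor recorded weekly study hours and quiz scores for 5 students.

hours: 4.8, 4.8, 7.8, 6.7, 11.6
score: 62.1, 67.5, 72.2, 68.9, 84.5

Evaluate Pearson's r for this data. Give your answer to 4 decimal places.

n = 5, Σx = 35.7, Σy = 355.2, Σx² = 286.37, Σy² = 25512.96, Σxy = 2627.07
nΣxy − ΣxΣy = 13135.35 − 12680.64 = 454.71
nΣx² − (Σx)² = 1431.85 − 1274.49 = 157.36; nΣy² − (Σy)² = 127564.8 − 126167.04 = 1397.76
r = 454.71 / √(157.36 × 1397.76) = 454.71 / 468.9899 ≈ 0.9696

0.9696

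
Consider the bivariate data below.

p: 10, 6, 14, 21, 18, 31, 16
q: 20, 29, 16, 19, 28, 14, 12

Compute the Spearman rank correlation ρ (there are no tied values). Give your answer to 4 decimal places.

Rank p: 2, 1, 3, 6, 5, 7, 4
Rank q: 5, 7, 3, 4, 6, 2, 1
d = rank(p) − rank(q): -3, -6, 0, 2, -1, 5, 3; Σd² = 84
ρ = 1 − 6Σd² / [n(n²−1)] = 1 − 6×84 / (7×48) = 1 − 504/336 ≈ -0.5000

-0.5000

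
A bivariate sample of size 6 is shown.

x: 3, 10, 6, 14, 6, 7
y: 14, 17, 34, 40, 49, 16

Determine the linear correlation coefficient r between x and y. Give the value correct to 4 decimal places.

0.2794

n = 6, Σx = 46, Σy = 170, Σx² = 426, Σy² = 5898, Σxy = 1382
nΣxy − ΣxΣy = 8292 − 7820 = 472
nΣx² − (Σx)² = 2556 − 2116 = 440; nΣy² − (Σy)² = 35388 − 28900 = 6488
r = 472 / √(440 × 6488) = 472 / 1689.5917 ≈ 0.2794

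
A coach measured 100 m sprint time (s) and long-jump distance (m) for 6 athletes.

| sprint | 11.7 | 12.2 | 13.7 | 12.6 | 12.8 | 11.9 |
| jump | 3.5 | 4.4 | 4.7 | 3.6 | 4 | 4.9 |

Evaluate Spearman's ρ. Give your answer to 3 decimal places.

0.257

Rank sprint: 1, 3, 6, 4, 5, 2
Rank jump: 1, 4, 5, 2, 3, 6
d = rank(sprint) − rank(jump): 0, -1, 1, 2, 2, -4; Σd² = 26
ρ = 1 − 6Σd² / [n(n²−1)] = 1 − 6×26 / (6×35) = 1 − 156/210 ≈ 0.257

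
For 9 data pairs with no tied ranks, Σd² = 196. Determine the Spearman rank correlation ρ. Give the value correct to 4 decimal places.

-0.6333

ρ = 1 − 6Σd² / [n(n²−1)] = 1 − 6×196 / (9×80)
  = 1 − 1176/720 = 1 − 1.63333 ≈ -0.6333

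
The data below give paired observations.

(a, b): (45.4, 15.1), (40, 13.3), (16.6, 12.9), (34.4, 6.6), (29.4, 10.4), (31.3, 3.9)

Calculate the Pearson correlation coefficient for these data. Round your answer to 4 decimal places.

0.2024

n = 6, Σa = 197.1, Σb = 62.2, Σa² = 6964.13, Σb² = 738.24, Σab = 2086.55
nΣab − ΣaΣb = 12519.3 − 12259.62 = 259.68
nΣa² − (Σa)² = 41784.78 − 38848.41 = 2936.37; nΣb² − (Σb)² = 4429.44 − 3868.84 = 560.6
r = 259.68 / √(2936.37 × 560.6) = 259.68 / 1283.0156 ≈ 0.2024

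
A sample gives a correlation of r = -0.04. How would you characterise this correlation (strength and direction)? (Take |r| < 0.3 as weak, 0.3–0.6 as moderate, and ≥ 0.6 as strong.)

r = -0.04 < 0 so the relationship is negative.
|r| = 0.04, which falls in the weak range.

weak negative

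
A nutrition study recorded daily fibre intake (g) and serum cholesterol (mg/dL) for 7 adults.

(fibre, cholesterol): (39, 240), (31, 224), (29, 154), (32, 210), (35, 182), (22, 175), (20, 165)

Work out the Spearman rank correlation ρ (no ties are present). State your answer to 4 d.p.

Rank fibre: 7, 4, 3, 5, 6, 2, 1
Rank cholesterol: 7, 6, 1, 5, 4, 3, 2
d = rank(fibre) − rank(cholesterol): 0, -2, 2, 0, 2, -1, -1; Σd² = 14
ρ = 1 − 6Σd² / [n(n²−1)] = 1 − 6×14 / (7×48) = 1 − 84/336 ≈ 0.7500

0.7500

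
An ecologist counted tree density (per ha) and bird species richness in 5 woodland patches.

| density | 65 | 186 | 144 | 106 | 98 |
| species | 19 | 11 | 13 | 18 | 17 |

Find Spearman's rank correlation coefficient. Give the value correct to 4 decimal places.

Rank density: 1, 5, 4, 3, 2
Rank species: 5, 1, 2, 4, 3
d = rank(density) − rank(species): -4, 4, 2, -1, -1; Σd² = 38
ρ = 1 − 6Σd² / [n(n²−1)] = 1 − 6×38 / (5×24) = 1 − 228/120 ≈ -0.9000

-0.9000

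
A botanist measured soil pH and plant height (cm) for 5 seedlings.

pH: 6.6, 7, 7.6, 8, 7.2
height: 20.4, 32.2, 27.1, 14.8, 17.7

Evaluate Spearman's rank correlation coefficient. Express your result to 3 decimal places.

-0.500

Rank pH: 1, 2, 4, 5, 3
Rank height: 3, 5, 4, 1, 2
d = rank(pH) − rank(height): -2, -3, 0, 4, 1; Σd² = 30
ρ = 1 − 6Σd² / [n(n²−1)] = 1 − 6×30 / (5×24) = 1 − 180/120 ≈ -0.500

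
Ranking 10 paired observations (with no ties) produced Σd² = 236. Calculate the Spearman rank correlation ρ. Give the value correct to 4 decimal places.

-0.4303

ρ = 1 − 6Σd² / [n(n²−1)] = 1 − 6×236 / (10×99)
  = 1 − 1416/990 = 1 − 1.43030 ≈ -0.4303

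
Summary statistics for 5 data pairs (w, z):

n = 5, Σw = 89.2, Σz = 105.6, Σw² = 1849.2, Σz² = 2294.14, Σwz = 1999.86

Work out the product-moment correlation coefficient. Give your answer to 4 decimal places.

r = (nΣwz − ΣwΣz) / √[(nΣw² − (Σw)²)(nΣz² − (Σz)²)]
Numerator: 5×1999.86 − 89.2×105.6 = 579.78
Denominator: √[(9246 − 7956.64)(11470.7 − 11151.36)] = √[1289.36 × 319.34] = 641.6730
r = 579.78 / 641.6730 ≈ 0.9035

0.9035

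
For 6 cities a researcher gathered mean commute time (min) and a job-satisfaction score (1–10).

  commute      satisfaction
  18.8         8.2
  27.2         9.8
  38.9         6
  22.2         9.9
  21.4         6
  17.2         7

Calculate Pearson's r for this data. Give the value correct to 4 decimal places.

-0.2303

n = 6, Σx = 145.7, Σy = 46.9, Σx² = 3853.13, Σy² = 382.29, Σxy = 1122.7
nΣxy − ΣxΣy = 6736.2 − 6833.33 = -97.13
nΣx² − (Σx)² = 23118.78 − 21228.49 = 1890.29; nΣy² − (Σy)² = 2293.74 − 2199.61 = 94.13
r = -97.13 / √(1890.29 × 94.13) = -97.13 / 421.8210 ≈ -0.2303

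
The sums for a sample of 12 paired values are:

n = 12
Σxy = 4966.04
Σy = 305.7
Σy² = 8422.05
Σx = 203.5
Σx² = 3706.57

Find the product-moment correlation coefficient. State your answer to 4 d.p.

-0.5418

r = (nΣxy − ΣxΣy) / √[(nΣx² − (Σx)²)(nΣy² − (Σy)²)]
Numerator: 12×4966.04 − 203.5×305.7 = -2617.47
Denominator: √[(44478.84 − 41412.25)(101064.6 − 93452.49)] = √[3066.59 × 7612.11] = 4831.4822
r = -2617.47 / 4831.4822 ≈ -0.5418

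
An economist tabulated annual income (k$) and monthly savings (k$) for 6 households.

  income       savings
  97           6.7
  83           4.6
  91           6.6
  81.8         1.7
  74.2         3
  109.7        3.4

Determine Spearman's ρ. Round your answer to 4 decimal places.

0.6000

Rank income: 5, 3, 4, 2, 1, 6
Rank savings: 6, 4, 5, 1, 2, 3
d = rank(income) − rank(savings): -1, -1, -1, 1, -1, 3; Σd² = 14
ρ = 1 − 6Σd² / [n(n²−1)] = 1 − 6×14 / (6×35) = 1 − 84/210 ≈ 0.6000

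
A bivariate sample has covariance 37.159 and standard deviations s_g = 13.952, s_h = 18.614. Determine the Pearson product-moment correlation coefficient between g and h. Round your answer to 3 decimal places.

0.143

r = Cov(g,h) / (s_g · s_h) = 37.159 / (13.952 × 18.614)
  = 37.159 / 259.7025 ≈ 0.143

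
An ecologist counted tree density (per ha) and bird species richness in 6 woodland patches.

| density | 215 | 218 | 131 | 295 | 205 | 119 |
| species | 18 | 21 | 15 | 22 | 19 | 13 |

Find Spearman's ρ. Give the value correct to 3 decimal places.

Rank density: 4, 5, 2, 6, 3, 1
Rank species: 3, 5, 2, 6, 4, 1
d = rank(density) − rank(species): 1, 0, 0, 0, -1, 0; Σd² = 2
ρ = 1 − 6Σd² / [n(n²−1)] = 1 − 6×2 / (6×35) = 1 − 12/210 ≈ 0.943

0.943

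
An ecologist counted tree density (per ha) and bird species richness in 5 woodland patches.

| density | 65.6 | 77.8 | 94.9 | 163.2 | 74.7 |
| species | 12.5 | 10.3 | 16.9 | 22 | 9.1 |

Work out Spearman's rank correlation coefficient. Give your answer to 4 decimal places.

Rank density: 1, 3, 4, 5, 2
Rank species: 3, 2, 4, 5, 1
d = rank(density) − rank(species): -2, 1, 0, 0, 1; Σd² = 6
ρ = 1 − 6Σd² / [n(n²−1)] = 1 − 6×6 / (5×24) = 1 − 36/120 ≈ 0.7000

0.7000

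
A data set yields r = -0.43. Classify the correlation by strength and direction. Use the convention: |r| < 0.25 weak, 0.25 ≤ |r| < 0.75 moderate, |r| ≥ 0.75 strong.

r = -0.43 < 0 so the relationship is negative.
|r| = 0.43, which falls in the moderate range.

moderate negative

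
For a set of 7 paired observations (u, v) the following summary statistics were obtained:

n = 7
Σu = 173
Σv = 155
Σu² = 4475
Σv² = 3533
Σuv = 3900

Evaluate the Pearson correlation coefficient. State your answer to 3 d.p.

0.489

r = (nΣuv − ΣuΣv) / √[(nΣu² − (Σu)²)(nΣv² − (Σv)²)]
Numerator: 7×3900 − 173×155 = 485
Denominator: √[(31325 − 29929)(24731 − 24025)] = √[1396 × 706] = 992.7618
r = 485 / 992.7618 ≈ 0.489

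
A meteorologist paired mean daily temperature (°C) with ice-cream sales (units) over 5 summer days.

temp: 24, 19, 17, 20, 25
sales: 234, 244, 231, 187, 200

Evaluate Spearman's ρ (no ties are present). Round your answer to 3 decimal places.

-0.300

Rank temp: 4, 2, 1, 3, 5
Rank sales: 4, 5, 3, 1, 2
d = rank(temp) − rank(sales): 0, -3, -2, 2, 3; Σd² = 26
ρ = 1 − 6Σd² / [n(n²−1)] = 1 − 6×26 / (5×24) = 1 − 156/120 ≈ -0.300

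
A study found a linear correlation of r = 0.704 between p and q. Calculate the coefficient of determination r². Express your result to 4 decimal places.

0.4956

r² = (0.704)² = 0.4956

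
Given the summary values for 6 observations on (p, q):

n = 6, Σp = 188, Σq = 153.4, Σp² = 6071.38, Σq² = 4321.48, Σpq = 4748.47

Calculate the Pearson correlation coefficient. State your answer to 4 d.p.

-0.2161

r = (nΣpq − ΣpΣq) / √[(nΣp² − (Σp)²)(nΣq² − (Σq)²)]
Numerator: 6×4748.47 − 188×153.4 = -348.38
Denominator: √[(36428.28 − 35344)(25928.88 − 23531.56)] = √[1084.28 × 2397.32] = 1612.2550
r = -348.38 / 1612.2550 ≈ -0.2161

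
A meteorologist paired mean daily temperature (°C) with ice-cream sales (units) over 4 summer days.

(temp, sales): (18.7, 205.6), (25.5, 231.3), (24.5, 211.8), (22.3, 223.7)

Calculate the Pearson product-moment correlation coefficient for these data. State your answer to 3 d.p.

0.702

n = 4, Σx = 91, Σy = 872.4, Σx² = 2097.48, Σy² = 190671.98, Σxy = 19920.48
nΣxy − ΣxΣy = 79681.92 − 79388.4 = 293.52
nΣx² − (Σx)² = 8389.92 − 8281 = 108.92; nΣy² − (Σy)² = 762687.92 − 761081.76 = 1606.16
r = 293.52 / √(108.92 × 1606.16) = 293.52 / 418.2618 ≈ 0.702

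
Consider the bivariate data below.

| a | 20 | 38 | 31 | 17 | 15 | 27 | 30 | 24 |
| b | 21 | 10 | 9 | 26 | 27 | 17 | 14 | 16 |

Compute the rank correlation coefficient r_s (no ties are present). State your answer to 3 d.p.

Rank a: 3, 8, 7, 2, 1, 5, 6, 4
Rank b: 6, 2, 1, 7, 8, 5, 3, 4
d = rank(a) − rank(b): -3, 6, 6, -5, -7, 0, 3, 0; Σd² = 164
ρ = 1 − 6Σd² / [n(n²−1)] = 1 − 6×164 / (8×63) = 1 − 984/504 ≈ -0.952

-0.952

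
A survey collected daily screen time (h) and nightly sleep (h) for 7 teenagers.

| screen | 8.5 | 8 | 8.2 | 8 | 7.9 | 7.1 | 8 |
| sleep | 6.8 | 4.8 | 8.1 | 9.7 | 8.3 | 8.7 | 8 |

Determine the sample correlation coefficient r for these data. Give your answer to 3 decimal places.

n = 7, Σx = 55.7, Σy = 54.4, Σx² = 444.31, Σy² = 437.56, Σxy = 431.56
nΣxy − ΣxΣy = 3020.92 − 3030.08 = -9.16
nΣx² − (Σx)² = 3110.17 − 3102.49 = 7.68; nΣy² − (Σy)² = 3062.92 − 2959.36 = 103.56
r = -9.16 / √(7.68 × 103.56) = -9.16 / 28.2018 ≈ -0.325

-0.325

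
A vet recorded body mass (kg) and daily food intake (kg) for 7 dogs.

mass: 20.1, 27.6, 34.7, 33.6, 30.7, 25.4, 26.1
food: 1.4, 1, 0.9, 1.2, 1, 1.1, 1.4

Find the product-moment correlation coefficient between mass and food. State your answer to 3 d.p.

-0.665

n = 7, Σx = 198.2, Σy = 8, Σx² = 5767.68, Σy² = 9.38, Σxy = 222.47
nΣxy − ΣxΣy = 1557.29 − 1585.6 = -28.31
nΣx² − (Σx)² = 40373.76 − 39283.24 = 1090.52; nΣy² − (Σy)² = 65.66 − 64 = 1.66
r = -28.31 / √(1090.52 × 1.66) = -28.31 / 42.5472 ≈ -0.665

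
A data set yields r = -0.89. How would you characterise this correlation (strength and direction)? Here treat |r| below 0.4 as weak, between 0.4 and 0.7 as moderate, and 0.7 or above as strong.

r = -0.89 < 0 so the relationship is negative.
|r| = 0.89, which falls in the strong range.

strong negative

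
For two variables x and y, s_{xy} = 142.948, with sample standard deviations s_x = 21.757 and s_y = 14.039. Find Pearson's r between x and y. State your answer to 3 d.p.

0.468

r = Cov(x,y) / (s_x · s_y) = 142.948 / (21.757 × 14.039)
  = 142.948 / 305.4465 ≈ 0.468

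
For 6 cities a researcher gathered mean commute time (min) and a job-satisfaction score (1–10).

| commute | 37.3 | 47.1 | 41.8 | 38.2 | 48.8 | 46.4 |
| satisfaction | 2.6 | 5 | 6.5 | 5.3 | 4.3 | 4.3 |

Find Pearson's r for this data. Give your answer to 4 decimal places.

n = 6, Σx = 259.6, Σy = 28, Σx² = 11350.58, Σy² = 139.08, Σxy = 1216
nΣxy − ΣxΣy = 7296 − 7268.8 = 27.2
nΣx² − (Σx)² = 68103.48 − 67392.16 = 711.32; nΣy² − (Σy)² = 834.48 − 784 = 50.48
r = 27.2 / √(711.32 × 50.48) = 27.2 / 189.4926 ≈ 0.1435

0.1435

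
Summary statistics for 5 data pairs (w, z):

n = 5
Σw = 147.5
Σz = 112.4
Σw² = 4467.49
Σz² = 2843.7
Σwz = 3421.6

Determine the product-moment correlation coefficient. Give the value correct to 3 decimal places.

r = (nΣwz − ΣwΣz) / √[(nΣw² − (Σw)²)(nΣz² − (Σz)²)]
Numerator: 5×3421.6 − 147.5×112.4 = 529
Denominator: √[(22337.45 − 21756.25)(14218.5 − 12633.76)] = √[581.2 × 1584.74] = 959.7140
r = 529 / 959.7140 ≈ 0.551

0.551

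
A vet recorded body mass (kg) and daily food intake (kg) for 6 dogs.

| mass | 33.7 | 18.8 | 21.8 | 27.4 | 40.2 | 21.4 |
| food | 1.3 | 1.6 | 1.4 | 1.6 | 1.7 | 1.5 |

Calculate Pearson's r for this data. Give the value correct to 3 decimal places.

n = 6, Σx = 163.3, Σy = 9.1, Σx² = 4789.13, Σy² = 13.91, Σxy = 248.69
nΣxy − ΣxΣy = 1492.14 − 1486.03 = 6.11
nΣx² − (Σx)² = 28734.78 − 26666.89 = 2067.89; nΣy² − (Σy)² = 83.46 − 82.81 = 0.65
r = 6.11 / √(2067.89 × 0.65) = 6.11 / 36.6624 ≈ 0.167

0.167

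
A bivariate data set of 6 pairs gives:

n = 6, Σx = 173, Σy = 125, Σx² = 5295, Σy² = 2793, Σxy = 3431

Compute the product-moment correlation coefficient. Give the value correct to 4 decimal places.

-0.7194

r = (nΣxy − ΣxΣy) / √[(nΣx² − (Σx)²)(nΣy² − (Σy)²)]
Numerator: 6×3431 − 173×125 = -1039
Denominator: √[(31770 − 29929)(16758 − 15625)] = √[1841 × 1133] = 1444.2482
r = -1039 / 1444.2482 ≈ -0.7194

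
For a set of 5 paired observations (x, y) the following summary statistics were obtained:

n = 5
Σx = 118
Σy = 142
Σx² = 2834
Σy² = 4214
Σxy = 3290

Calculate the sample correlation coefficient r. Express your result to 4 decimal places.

r = (nΣxy − ΣxΣy) / √[(nΣx² − (Σx)²)(nΣy² − (Σy)²)]
Numerator: 5×3290 − 118×142 = -306
Denominator: √[(14170 − 13924)(21070 − 20164)] = √[246 × 906] = 472.0974
r = -306 / 472.0974 ≈ -0.6482

-0.6482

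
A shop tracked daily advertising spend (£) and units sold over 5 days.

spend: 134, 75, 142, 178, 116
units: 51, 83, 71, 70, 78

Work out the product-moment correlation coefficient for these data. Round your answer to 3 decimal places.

n = 5, Σx = 645, Σy = 353, Σx² = 88885, Σy² = 25515, Σxy = 44649
nΣxy − ΣxΣy = 223245 − 227685 = -4440
nΣx² − (Σx)² = 444425 − 416025 = 28400; nΣy² − (Σy)² = 127575 − 124609 = 2966
r = -4440 / √(28400 × 2966) = -4440 / 9177.9300 ≈ -0.484

-0.484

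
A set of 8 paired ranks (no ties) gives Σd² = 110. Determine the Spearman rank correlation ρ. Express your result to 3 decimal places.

-0.310

ρ = 1 − 6Σd² / [n(n²−1)] = 1 − 6×110 / (8×63)
  = 1 − 660/504 = 1 − 1.3095 ≈ -0.310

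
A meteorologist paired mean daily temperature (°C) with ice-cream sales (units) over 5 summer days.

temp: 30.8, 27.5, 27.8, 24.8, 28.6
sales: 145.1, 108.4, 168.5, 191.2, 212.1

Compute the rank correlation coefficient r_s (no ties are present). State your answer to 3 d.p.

0.000

Rank temp: 5, 2, 3, 1, 4
Rank sales: 2, 1, 3, 4, 5
d = rank(temp) − rank(sales): 3, 1, 0, -3, -1; Σd² = 20
ρ = 1 − 6Σd² / [n(n²−1)] = 1 − 6×20 / (5×24) = 1 − 120/120 ≈ 0.000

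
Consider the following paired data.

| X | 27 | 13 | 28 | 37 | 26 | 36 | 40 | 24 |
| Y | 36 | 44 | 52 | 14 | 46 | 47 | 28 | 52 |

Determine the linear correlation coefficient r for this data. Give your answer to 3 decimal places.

-0.543

n = 8, ΣX = 231, ΣY = 319, ΣX² = 7199, ΣY² = 13945, ΣXY = 8774
nΣXY − ΣXΣY = 70192 − 73689 = -3497
nΣX² − (ΣX)² = 57592 − 53361 = 4231; nΣY² − (ΣY)² = 111560 − 101761 = 9799
r = -3497 / √(4231 × 9799) = -3497 / 6438.9105 ≈ -0.543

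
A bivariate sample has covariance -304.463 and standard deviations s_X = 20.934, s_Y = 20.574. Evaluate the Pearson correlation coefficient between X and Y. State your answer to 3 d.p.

-0.707

r = Cov(X,Y) / (s_X · s_Y) = -304.463 / (20.934 × 20.574)
  = -304.463 / 430.6961 ≈ -0.707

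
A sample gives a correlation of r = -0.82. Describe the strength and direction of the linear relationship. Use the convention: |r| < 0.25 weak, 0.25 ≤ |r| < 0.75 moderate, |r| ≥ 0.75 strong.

strong negative

r = -0.82 < 0 so the relationship is negative.
|r| = 0.82, which falls in the strong range.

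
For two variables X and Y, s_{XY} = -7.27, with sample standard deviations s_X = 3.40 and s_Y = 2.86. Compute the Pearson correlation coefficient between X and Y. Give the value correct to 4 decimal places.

r = Cov(X,Y) / (s_X · s_Y) = -7.27 / (3.40 × 2.86)
  = -7.27 / 9.7240 ≈ -0.7476

-0.7476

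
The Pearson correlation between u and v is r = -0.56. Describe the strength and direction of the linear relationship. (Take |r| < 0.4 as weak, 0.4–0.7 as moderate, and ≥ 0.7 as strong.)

r = -0.56 < 0 so the relationship is negative.
|r| = 0.56, which falls in the moderate range.

moderate negative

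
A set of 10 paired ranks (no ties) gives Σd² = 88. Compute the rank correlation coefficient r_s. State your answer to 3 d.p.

0.467

ρ = 1 − 6Σd² / [n(n²−1)] = 1 − 6×88 / (10×99)
  = 1 − 528/990 = 1 − 0.5333 ≈ 0.467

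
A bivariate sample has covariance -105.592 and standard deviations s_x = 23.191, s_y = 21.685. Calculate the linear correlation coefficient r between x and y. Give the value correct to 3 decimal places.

-0.210

r = Cov(x,y) / (s_x · s_y) = -105.592 / (23.191 × 21.685)
  = -105.592 / 502.8968 ≈ -0.210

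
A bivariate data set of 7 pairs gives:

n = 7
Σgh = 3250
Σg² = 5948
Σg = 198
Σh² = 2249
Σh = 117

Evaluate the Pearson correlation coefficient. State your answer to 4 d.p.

-0.1861

r = (nΣgh − ΣgΣh) / √[(nΣg² − (Σg)²)(nΣh² − (Σh)²)]
Numerator: 7×3250 − 198×117 = -416
Denominator: √[(41636 − 39204)(15743 − 13689)] = √[2432 × 2054] = 2235.0230
r = -416 / 2235.0230 ≈ -0.1861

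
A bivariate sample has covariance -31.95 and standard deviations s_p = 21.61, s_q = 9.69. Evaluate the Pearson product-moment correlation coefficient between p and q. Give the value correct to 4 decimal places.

-0.1526

r = Cov(p,q) / (s_p · s_q) = -31.95 / (21.61 × 9.69)
  = -31.95 / 209.4009 ≈ -0.1526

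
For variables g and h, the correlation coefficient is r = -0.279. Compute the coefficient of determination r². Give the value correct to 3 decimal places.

0.078

r² = (-0.279)² = 0.078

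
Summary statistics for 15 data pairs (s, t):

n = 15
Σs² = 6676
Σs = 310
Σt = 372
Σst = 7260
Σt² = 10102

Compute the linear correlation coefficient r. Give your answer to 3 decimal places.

r = (nΣst − ΣsΣt) / √[(nΣs² − (Σs)²)(nΣt² − (Σt)²)]
Numerator: 15×7260 − 310×372 = -6420
Denominator: √[(100140 − 96100)(151530 − 138384)] = √[4040 × 13146] = 7287.6498
r = -6420 / 7287.6498 ≈ -0.881

-0.881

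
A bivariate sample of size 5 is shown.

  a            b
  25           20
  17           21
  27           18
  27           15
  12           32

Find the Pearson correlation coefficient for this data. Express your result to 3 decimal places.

n = 5, Σa = 108, Σb = 106, Σa² = 2516, Σb² = 2414, Σab = 2132
nΣab − ΣaΣb = 10660 − 11448 = -788
nΣa² − (Σa)² = 12580 − 11664 = 916; nΣb² − (Σb)² = 12070 − 11236 = 834
r = -788 / √(916 × 834) = -788 / 874.0389 ≈ -0.902

-0.902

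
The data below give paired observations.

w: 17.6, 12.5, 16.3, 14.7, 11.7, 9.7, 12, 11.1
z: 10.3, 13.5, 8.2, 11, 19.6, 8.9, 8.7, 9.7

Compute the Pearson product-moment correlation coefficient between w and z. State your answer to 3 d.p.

-0.189

n = 8, Σw = 105.6, Σz = 89.9, Σw² = 1445.98, Σz² = 1109.73, Σwz = 1173.11
nΣwz − ΣwΣz = 9384.88 − 9493.44 = -108.56
nΣw² − (Σw)² = 11567.84 − 11151.36 = 416.48; nΣz² − (Σz)² = 8877.84 − 8082.01 = 795.83
r = -108.56 / √(416.48 × 795.83) = -108.56 / 575.7146 ≈ -0.189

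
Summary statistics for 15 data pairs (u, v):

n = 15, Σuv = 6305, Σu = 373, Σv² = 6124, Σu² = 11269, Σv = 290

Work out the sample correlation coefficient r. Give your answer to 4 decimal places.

-0.8924

r = (nΣuv − ΣuΣv) / √[(nΣu² − (Σu)²)(nΣv² − (Σv)²)]
Numerator: 15×6305 − 373×290 = -13595
Denominator: √[(169035 − 139129)(91860 − 84100)] = √[29906 × 7760] = 15233.8623
r = -13595 / 15233.8623 ≈ -0.8924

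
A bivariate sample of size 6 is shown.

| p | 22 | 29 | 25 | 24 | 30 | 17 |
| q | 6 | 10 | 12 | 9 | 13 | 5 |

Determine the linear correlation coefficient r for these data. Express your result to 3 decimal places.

0.862

n = 6, Σp = 147, Σq = 55, Σp² = 3715, Σq² = 555, Σpq = 1413
nΣpq − ΣpΣq = 8478 − 8085 = 393
nΣp² − (Σp)² = 22290 − 21609 = 681; nΣq² − (Σq)² = 3330 − 3025 = 305
r = 393 / √(681 × 305) = 393 / 455.7466 ≈ 0.862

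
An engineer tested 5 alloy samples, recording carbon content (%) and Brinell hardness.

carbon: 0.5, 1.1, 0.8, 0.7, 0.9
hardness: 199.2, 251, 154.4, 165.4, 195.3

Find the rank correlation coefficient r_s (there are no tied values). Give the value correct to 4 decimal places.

0.3000

Rank carbon: 1, 5, 3, 2, 4
Rank hardness: 4, 5, 1, 2, 3
d = rank(carbon) − rank(hardness): -3, 0, 2, 0, 1; Σd² = 14
ρ = 1 − 6Σd² / [n(n²−1)] = 1 − 6×14 / (5×24) = 1 − 84/120 ≈ 0.3000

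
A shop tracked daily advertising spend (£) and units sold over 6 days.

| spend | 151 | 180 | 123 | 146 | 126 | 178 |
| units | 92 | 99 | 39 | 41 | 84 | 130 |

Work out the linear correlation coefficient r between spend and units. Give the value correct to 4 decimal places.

n = 6, Σx = 904, Σy = 485, Σx² = 139206, Σy² = 45423, Σxy = 76219
nΣxy − ΣxΣy = 457314 − 438440 = 18874
nΣx² − (Σx)² = 835236 − 817216 = 18020; nΣy² − (Σy)² = 272538 − 235225 = 37313
r = 18874 / √(18020 × 37313) = 18874 / 25930.2962 ≈ 0.7279

0.7279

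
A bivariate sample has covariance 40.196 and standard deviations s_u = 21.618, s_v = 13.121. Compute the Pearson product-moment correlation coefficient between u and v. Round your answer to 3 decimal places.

0.142

r = Cov(u,v) / (s_u · s_v) = 40.196 / (21.618 × 13.121)
  = 40.196 / 283.6498 ≈ 0.142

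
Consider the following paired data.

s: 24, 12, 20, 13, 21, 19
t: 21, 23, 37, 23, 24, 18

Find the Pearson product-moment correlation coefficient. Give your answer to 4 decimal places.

0.0820

n = 6, Σs = 109, Σt = 146, Σs² = 2091, Σt² = 3768, Σst = 2665
nΣst − ΣsΣt = 15990 − 15914 = 76
nΣs² − (Σs)² = 12546 − 11881 = 665; nΣt² − (Σt)² = 22608 − 21316 = 1292
r = 76 / √(665 × 1292) = 76 / 926.9196 ≈ 0.0820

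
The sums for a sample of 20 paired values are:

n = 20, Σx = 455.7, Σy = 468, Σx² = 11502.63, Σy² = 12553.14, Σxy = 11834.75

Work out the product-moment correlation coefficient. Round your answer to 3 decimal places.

0.875

r = (nΣxy − ΣxΣy) / √[(nΣx² − (Σx)²)(nΣy² − (Σy)²)]
Numerator: 20×11834.75 − 455.7×468 = 23427.4
Denominator: √[(230052.6 − 207662.49)(251062.8 − 219024)] = √[22390.11 × 32038.8] = 26783.4325
r = 23427.4 / 26783.4325 ≈ 0.875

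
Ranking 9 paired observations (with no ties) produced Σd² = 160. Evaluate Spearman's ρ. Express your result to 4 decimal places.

-0.3333

ρ = 1 − 6Σd² / [n(n²−1)] = 1 − 6×160 / (9×80)
  = 1 − 960/720 = 1 − 1.33333 ≈ -0.3333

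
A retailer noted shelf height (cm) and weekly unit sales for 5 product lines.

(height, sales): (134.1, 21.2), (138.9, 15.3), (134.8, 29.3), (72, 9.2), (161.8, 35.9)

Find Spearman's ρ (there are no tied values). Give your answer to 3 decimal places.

0.700

Rank height: 2, 4, 3, 1, 5
Rank sales: 3, 2, 4, 1, 5
d = rank(height) − rank(sales): -1, 2, -1, 0, 0; Σd² = 6
ρ = 1 − 6Σd² / [n(n²−1)] = 1 − 6×6 / (5×24) = 1 − 36/120 ≈ 0.700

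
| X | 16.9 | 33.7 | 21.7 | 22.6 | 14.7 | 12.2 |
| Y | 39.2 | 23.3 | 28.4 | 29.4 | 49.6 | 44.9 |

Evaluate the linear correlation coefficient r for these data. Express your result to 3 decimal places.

n = 6, ΣX = 121.8, ΣY = 214.8, ΣX² = 2767.88, ΣY² = 8226.62, ΣXY = 4005.31
nΣXY − ΣXΣY = 24031.86 − 26162.64 = -2130.78
nΣX² − (ΣX)² = 16607.28 − 14835.24 = 1772.04; nΣY² − (ΣY)² = 49359.72 − 46139.04 = 3220.68
r = -2130.78 / √(1772.04 × 3220.68) = -2130.78 / 2388.9692 ≈ -0.892

-0.892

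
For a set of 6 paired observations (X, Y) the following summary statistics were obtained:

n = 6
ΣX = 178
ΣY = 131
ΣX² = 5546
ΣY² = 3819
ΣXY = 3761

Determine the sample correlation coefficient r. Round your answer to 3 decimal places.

r = (nΣXY − ΣXΣY) / √[(nΣX² − (ΣX)²)(nΣY² − (ΣY)²)]
Numerator: 6×3761 − 178×131 = -752
Denominator: √[(33276 − 31684)(22914 − 17161)] = √[1592 × 5753] = 3026.3470
r = -752 / 3026.3470 ≈ -0.248

-0.248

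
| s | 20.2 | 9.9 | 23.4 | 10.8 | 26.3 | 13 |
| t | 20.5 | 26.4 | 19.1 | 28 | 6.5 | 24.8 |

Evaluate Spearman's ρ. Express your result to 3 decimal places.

Rank s: 4, 1, 5, 2, 6, 3
Rank t: 3, 5, 2, 6, 1, 4
d = rank(s) − rank(t): 1, -4, 3, -4, 5, -1; Σd² = 68
ρ = 1 − 6Σd² / [n(n²−1)] = 1 − 6×68 / (6×35) = 1 − 408/210 ≈ -0.943

-0.943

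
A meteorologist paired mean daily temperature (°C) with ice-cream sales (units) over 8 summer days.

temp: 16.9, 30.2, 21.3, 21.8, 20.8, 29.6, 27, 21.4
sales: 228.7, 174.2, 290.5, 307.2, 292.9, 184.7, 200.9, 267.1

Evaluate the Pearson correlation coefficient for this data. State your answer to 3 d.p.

n = 8, Σx = 189, Σy = 1946.2, Σx² = 4622.34, Σy² = 493019.14, Σxy = 44710.16
nΣxy − ΣxΣy = 357681.28 − 367831.8 = -10150.52
nΣx² − (Σx)² = 36978.72 − 35721 = 1257.72; nΣy² − (Σy)² = 3944153.12 − 3787694.44 = 156458.68
r = -10150.52 / √(1257.72 × 156458.68) = -10150.52 / 14027.8726 ≈ -0.724

-0.724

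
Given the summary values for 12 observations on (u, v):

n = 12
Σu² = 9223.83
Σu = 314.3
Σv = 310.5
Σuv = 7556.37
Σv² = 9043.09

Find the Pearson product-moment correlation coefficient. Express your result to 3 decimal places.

-0.576

r = (nΣuv − ΣuΣv) / √[(nΣu² − (Σu)²)(nΣv² − (Σv)²)]
Numerator: 12×7556.37 − 314.3×310.5 = -6913.71
Denominator: √[(110685.96 − 98784.49)(108517.08 − 96410.25)] = √[11901.47 × 12106.83] = 12003.7108
r = -6913.71 / 12003.7108 ≈ -0.576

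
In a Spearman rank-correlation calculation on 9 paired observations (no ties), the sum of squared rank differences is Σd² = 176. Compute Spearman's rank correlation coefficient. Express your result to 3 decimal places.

ρ = 1 − 6Σd² / [n(n²−1)] = 1 − 6×176 / (9×80)
  = 1 − 1056/720 = 1 − 1.4667 ≈ -0.467

-0.467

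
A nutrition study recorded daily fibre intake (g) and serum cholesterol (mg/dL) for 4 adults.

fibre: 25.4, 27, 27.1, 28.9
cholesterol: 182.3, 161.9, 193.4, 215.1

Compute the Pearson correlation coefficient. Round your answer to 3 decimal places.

0.641

n = 4, Σx = 108.4, Σy = 752.7, Σx² = 2943.78, Σy² = 143116.47, Σxy = 20459.25
nΣxy − ΣxΣy = 81837 − 81592.68 = 244.32
nΣx² − (Σx)² = 11775.12 − 11750.56 = 24.56; nΣy² − (Σy)² = 572465.88 − 566557.29 = 5908.59
r = 244.32 / √(24.56 × 5908.59) = 244.32 / 380.9396 ≈ 0.641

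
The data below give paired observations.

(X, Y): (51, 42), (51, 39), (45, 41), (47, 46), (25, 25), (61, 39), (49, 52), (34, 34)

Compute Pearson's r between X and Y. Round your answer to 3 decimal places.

n = 8, ΣX = 363, ΣY = 318, ΣX² = 17339, ΣY² = 13088, ΣXY = 14846
nΣXY − ΣXΣY = 118768 − 115434 = 3334
nΣX² − (ΣX)² = 138712 − 131769 = 6943; nΣY² − (ΣY)² = 104704 − 101124 = 3580
r = 3334 / √(6943 × 3580) = 3334 / 4985.5732 ≈ 0.669

0.669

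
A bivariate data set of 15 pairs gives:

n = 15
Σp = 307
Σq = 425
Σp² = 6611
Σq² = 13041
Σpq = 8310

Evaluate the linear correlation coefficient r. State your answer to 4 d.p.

r = (nΣpq − ΣpΣq) / √[(nΣp² − (Σp)²)(nΣq² − (Σq)²)]
Numerator: 15×8310 − 307×425 = -5825
Denominator: √[(99165 − 94249)(195615 − 180625)] = √[4916 × 14990] = 8584.3369
r = -5825 / 8584.3369 ≈ -0.6786

-0.6786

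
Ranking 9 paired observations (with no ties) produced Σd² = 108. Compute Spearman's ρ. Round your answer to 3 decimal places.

ρ = 1 − 6Σd² / [n(n²−1)] = 1 − 6×108 / (9×80)
  = 1 − 648/720 = 1 − 0.9000 ≈ 0.100

0.100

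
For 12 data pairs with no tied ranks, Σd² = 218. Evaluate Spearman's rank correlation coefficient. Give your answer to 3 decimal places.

ρ = 1 − 6Σd² / [n(n²−1)] = 1 − 6×218 / (12×143)
  = 1 − 1308/1716 = 1 − 0.7622 ≈ 0.238

0.238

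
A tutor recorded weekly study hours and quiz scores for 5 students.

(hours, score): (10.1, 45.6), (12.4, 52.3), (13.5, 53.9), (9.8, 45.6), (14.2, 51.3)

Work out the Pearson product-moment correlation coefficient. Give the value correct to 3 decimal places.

n = 5, Σx = 60, Σy = 248.7, Σx² = 735.7, Σy² = 12430.91, Σxy = 3012.07
nΣxy − ΣxΣy = 15060.35 − 14922 = 138.35
nΣx² − (Σx)² = 3678.5 − 3600 = 78.5; nΣy² − (Σy)² = 62154.55 − 61851.69 = 302.86
r = 138.35 / √(78.5 × 302.86) = 138.35 / 154.1899 ≈ 0.897

0.897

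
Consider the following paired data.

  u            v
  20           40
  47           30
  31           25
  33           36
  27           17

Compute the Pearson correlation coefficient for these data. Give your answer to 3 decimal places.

-0.124

n = 5, Σu = 158, Σv = 148, Σu² = 5388, Σv² = 4710, Σuv = 4632
nΣuv − ΣuΣv = 23160 − 23384 = -224
nΣu² − (Σu)² = 26940 − 24964 = 1976; nΣv² − (Σv)² = 23550 − 21904 = 1646
r = -224 / √(1976 × 1646) = -224 / 1803.4678 ≈ -0.124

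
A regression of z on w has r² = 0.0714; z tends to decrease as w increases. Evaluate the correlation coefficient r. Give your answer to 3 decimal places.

-0.267

|r| = √0.0714 = 0.267
The association is negative, so r = −0.267.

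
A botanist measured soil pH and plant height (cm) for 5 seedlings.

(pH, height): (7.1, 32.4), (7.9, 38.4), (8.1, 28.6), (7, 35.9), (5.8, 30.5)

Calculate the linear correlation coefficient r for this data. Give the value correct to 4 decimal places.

n = 5, Σx = 35.9, Σy = 165.8, Σx² = 261.07, Σy² = 5561.34, Σxy = 1193.26
nΣxy − ΣxΣy = 5966.3 − 5952.22 = 14.08
nΣx² − (Σx)² = 1305.35 − 1288.81 = 16.54; nΣy² − (Σy)² = 27806.7 − 27489.64 = 317.06
r = 14.08 / √(16.54 × 317.06) = 14.08 / 72.4167 ≈ 0.1944

0.1944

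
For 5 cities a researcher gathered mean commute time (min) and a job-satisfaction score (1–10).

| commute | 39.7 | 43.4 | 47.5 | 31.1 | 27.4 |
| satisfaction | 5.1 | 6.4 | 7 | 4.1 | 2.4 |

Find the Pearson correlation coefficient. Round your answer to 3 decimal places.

0.979

n = 5, Σx = 189.1, Σy = 25, Σx² = 7433.87, Σy² = 138.54, Σxy = 1006
nΣxy − ΣxΣy = 5030 − 4727.5 = 302.5
nΣx² − (Σx)² = 37169.35 − 35758.81 = 1410.54; nΣy² − (Σy)² = 692.7 − 625 = 67.7
r = 302.5 / √(1410.54 × 67.7) = 302.5 / 309.0203 ≈ 0.979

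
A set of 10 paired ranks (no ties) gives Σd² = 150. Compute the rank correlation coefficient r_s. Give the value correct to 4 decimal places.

ρ = 1 − 6Σd² / [n(n²−1)] = 1 − 6×150 / (10×99)
  = 1 − 900/990 = 1 − 0.90909 ≈ 0.0909

0.0909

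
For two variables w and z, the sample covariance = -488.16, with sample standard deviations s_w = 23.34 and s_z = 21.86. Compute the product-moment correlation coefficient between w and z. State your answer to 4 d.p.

r = Cov(w,z) / (s_w · s_z) = -488.16 / (23.34 × 21.86)
  = -488.16 / 510.2124 ≈ -0.9568

-0.9568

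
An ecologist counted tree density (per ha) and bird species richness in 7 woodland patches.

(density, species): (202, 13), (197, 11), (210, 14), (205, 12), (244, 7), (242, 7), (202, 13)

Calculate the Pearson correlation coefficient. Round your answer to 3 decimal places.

n = 7, Σx = 1502, Σy = 77, Σx² = 324642, Σy² = 897, Σxy = 16221
nΣxy − ΣxΣy = 113547 − 115654 = -2107
nΣx² − (Σx)² = 2272494 − 2256004 = 16490; nΣy² − (Σy)² = 6279 − 5929 = 350
r = -2107 / √(16490 × 350) = -2107 / 2402.3946 ≈ -0.877

-0.877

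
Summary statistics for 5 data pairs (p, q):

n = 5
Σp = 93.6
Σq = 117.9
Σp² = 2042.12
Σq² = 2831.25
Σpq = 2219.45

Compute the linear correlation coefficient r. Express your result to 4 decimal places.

0.1015

r = (nΣpq − ΣpΣq) / √[(nΣp² − (Σp)²)(nΣq² − (Σq)²)]
Numerator: 5×2219.45 − 93.6×117.9 = 61.81
Denominator: √[(10210.6 − 8760.96)(14156.25 − 13900.41)] = √[1449.64 × 255.84] = 608.9958
r = 61.81 / 608.9958 ≈ 0.1015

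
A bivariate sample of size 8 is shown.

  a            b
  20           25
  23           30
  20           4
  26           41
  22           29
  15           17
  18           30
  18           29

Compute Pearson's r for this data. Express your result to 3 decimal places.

0.534

n = 8, Σa = 162, Σb = 205, Σa² = 3362, Σb² = 6093, Σab = 4291
nΣab − ΣaΣb = 34328 − 33210 = 1118
nΣa² − (Σa)² = 26896 − 26244 = 652; nΣb² − (Σb)² = 48744 − 42025 = 6719
r = 1118 / √(652 × 6719) = 1118 / 2093.0332 ≈ 0.534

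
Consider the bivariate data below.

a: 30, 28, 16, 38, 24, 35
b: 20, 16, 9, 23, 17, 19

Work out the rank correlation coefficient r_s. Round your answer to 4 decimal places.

Rank a: 4, 3, 1, 6, 2, 5
Rank b: 5, 2, 1, 6, 3, 4
d = rank(a) − rank(b): -1, 1, 0, 0, -1, 1; Σd² = 4
ρ = 1 − 6Σd² / [n(n²−1)] = 1 − 6×4 / (6×35) = 1 − 24/210 ≈ 0.8857

0.8857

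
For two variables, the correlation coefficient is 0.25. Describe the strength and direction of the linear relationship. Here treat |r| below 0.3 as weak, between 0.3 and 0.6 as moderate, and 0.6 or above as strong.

weak positive

r = 0.25 > 0 so the relationship is positive.
|r| = 0.25, which falls in the weak range.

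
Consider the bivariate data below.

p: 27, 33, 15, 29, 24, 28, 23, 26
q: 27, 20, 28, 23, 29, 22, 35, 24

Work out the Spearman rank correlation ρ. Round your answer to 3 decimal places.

-0.881

Rank p: 5, 8, 1, 7, 3, 6, 2, 4
Rank q: 5, 1, 6, 3, 7, 2, 8, 4
d = rank(p) − rank(q): 0, 7, -5, 4, -4, 4, -6, 0; Σd² = 158
ρ = 1 − 6Σd² / [n(n²−1)] = 1 − 6×158 / (8×63) = 1 − 948/504 ≈ -0.881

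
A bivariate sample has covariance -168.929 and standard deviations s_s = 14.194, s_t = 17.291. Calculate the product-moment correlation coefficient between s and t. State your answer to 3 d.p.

r = Cov(s,t) / (s_s · s_t) = -168.929 / (14.194 × 17.291)
  = -168.929 / 245.4285 ≈ -0.688

-0.688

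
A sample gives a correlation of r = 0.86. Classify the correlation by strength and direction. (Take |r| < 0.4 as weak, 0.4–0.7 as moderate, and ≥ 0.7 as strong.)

r = 0.86 > 0 so the relationship is positive.
|r| = 0.86, which falls in the strong range.

strong positive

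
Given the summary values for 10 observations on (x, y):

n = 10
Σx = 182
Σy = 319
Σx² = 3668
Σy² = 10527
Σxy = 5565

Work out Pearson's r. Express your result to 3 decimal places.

r = (nΣxy − ΣxΣy) / √[(nΣx² − (Σx)²)(nΣy² − (Σy)²)]
Numerator: 10×5565 − 182×319 = -2408
Denominator: √[(36680 − 33124)(105270 − 101761)] = √[3556 × 3509] = 3532.4218
r = -2408 / 3532.4218 ≈ -0.682

-0.682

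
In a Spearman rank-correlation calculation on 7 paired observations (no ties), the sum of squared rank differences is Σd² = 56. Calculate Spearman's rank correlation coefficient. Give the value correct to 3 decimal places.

ρ = 1 − 6Σd² / [n(n²−1)] = 1 − 6×56 / (7×48)
  = 1 − 336/336 = 1 − 1.0000 ≈ 0.000

0.000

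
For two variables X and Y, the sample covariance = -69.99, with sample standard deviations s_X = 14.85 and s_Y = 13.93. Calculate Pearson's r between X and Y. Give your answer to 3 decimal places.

r = Cov(X,Y) / (s_X · s_Y) = -69.99 / (14.85 × 13.93)
  = -69.99 / 206.8605 ≈ -0.338

-0.338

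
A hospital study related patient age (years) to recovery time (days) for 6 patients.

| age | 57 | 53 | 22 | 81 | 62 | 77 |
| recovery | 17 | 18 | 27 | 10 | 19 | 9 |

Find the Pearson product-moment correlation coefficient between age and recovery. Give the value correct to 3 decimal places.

-0.961

n = 6, Σx = 352, Σy = 100, Σx² = 22876, Σy² = 1884, Σxy = 5198
nΣxy − ΣxΣy = 31188 − 35200 = -4012
nΣx² − (Σx)² = 137256 − 123904 = 13352; nΣy² − (Σy)² = 11304 − 10000 = 1304
r = -4012 / √(13352 × 1304) = -4012 / 4172.6500 ≈ -0.961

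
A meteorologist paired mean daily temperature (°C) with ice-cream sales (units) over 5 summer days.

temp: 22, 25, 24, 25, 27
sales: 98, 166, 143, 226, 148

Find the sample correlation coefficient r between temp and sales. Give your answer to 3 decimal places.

0.509

n = 5, Σx = 123, Σy = 781, Σx² = 3039, Σy² = 130589, Σxy = 19384
nΣxy − ΣxΣy = 96920 − 96063 = 857
nΣx² − (Σx)² = 15195 − 15129 = 66; nΣy² − (Σy)² = 652945 − 609961 = 42984
r = 857 / √(66 × 42984) = 857 / 1684.3230 ≈ 0.509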